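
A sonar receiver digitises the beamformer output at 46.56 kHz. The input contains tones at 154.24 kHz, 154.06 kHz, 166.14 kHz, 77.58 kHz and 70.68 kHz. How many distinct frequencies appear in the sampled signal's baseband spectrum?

5

fs/2 = 23.28 kHz.
154.24 kHz mod fs = 14.56 kHz.
14.56 kHz ≤ fs/2 = 23.28 kHz, appears at 14.56 kHz.
154.06 kHz mod fs = 14.38 kHz.
14.38 kHz ≤ fs/2 = 23.28 kHz, appears at 14.38 kHz.
166.14 kHz mod fs = 26.46 kHz.
26.46 kHz > fs/2 = 23.28 kHz, folds to fs − 26.46 kHz = 20.1 kHz.
77.58 kHz mod fs = 31.02 kHz.
31.02 kHz > fs/2 = 23.28 kHz, folds to fs − 31.02 kHz = 15.54 kHz.
70.68 kHz mod fs = 24.12 kHz.
24.12 kHz > fs/2 = 23.28 kHz, folds to fs − 24.12 kHz = 22.44 kHz.
Distinct values: {14.38 kHz, 14.56 kHz, 15.54 kHz, 20.1 kHz, 22.44 kHz} → 5.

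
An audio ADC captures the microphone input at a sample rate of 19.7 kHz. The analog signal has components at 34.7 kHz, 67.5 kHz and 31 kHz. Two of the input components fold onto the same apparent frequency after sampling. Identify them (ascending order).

31 kHz, 67.5 kHz

fs/2 = 9.85 kHz.
34.7 kHz mod fs = 15 kHz.
15 kHz > fs/2 = 9.85 kHz, folds to fs − 15 kHz = 4.7 kHz.
67.5 kHz mod fs = 8.4 kHz.
8.4 kHz ≤ fs/2 = 9.85 kHz, appears at 8.4 kHz.
31 kHz mod fs = 11.3 kHz.
11.3 kHz > fs/2 = 9.85 kHz, folds to fs − 11.3 kHz = 8.4 kHz.
31 kHz and 67.5 kHz both map to 8.4 kHz.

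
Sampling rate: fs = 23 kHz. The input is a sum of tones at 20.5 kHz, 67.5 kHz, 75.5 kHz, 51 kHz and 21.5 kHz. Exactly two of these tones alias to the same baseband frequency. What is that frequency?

fs/2 = 11.5 kHz.
20.5 kHz > fs/2 = 11.5 kHz, folds to fs − 20.5 kHz = 2.5 kHz.
67.5 kHz mod fs = 21.5 kHz.
21.5 kHz > fs/2 = 11.5 kHz, folds to fs − 21.5 kHz = 1.5 kHz.
75.5 kHz mod fs = 6.5 kHz.
6.5 kHz ≤ fs/2 = 11.5 kHz, appears at 6.5 kHz.
51 kHz mod fs = 5 kHz.
5 kHz ≤ fs/2 = 11.5 kHz, appears at 5 kHz.
21.5 kHz > fs/2 = 11.5 kHz, folds to fs − 21.5 kHz = 1.5 kHz.
21.5 kHz and 67.5 kHz both map to 1.5 kHz.

1.5 kHz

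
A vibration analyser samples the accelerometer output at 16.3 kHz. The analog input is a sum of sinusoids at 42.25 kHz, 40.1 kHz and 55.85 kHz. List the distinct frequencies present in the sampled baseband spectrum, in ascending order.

6.65 kHz, 6.95 kHz, 7.5 kHz

fs/2 = 8.15 kHz.
42.25 kHz mod fs = 9.65 kHz.
9.65 kHz > fs/2 = 8.15 kHz, folds to fs − 9.65 kHz = 6.65 kHz.
40.1 kHz mod fs = 7.5 kHz.
7.5 kHz ≤ fs/2 = 8.15 kHz, appears at 7.5 kHz.
55.85 kHz mod fs = 6.95 kHz.
6.95 kHz ≤ fs/2 = 8.15 kHz, appears at 6.95 kHz.
Distinct values: {6.65 kHz, 6.95 kHz, 7.5 kHz}.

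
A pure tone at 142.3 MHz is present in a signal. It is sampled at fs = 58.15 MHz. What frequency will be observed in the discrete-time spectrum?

142.3 MHz mod fs = 26 MHz.
26 MHz ≤ fs/2 = 29.075 MHz, appears at 26 MHz.

26 MHz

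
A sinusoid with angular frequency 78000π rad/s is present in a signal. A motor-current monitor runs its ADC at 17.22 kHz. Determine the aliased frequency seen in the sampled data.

4.56 kHz

ω = 78000π rad/s → f = ω/(2π) = 39000 Hz = 39 kHz.
39 kHz mod fs = 4.56 kHz.
4.56 kHz ≤ fs/2 = 8.61 kHz, appears at 4.56 kHz.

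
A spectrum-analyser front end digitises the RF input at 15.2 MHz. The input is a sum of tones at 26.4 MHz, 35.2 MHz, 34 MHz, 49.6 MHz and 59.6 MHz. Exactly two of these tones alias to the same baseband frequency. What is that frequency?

fs/2 = 7.6 MHz.
26.4 MHz mod fs = 11.2 MHz.
11.2 MHz > fs/2 = 7.6 MHz, folds to fs − 11.2 MHz = 4 MHz.
35.2 MHz mod fs = 4.8 MHz.
4.8 MHz ≤ fs/2 = 7.6 MHz, appears at 4.8 MHz.
34 MHz mod fs = 3.6 MHz.
3.6 MHz ≤ fs/2 = 7.6 MHz, appears at 3.6 MHz.
49.6 MHz mod fs = 4 MHz.
4 MHz ≤ fs/2 = 7.6 MHz, appears at 4 MHz.
59.6 MHz mod fs = 14 MHz.
14 MHz > fs/2 = 7.6 MHz, folds to fs − 14 MHz = 1.2 MHz.
26.4 MHz and 49.6 MHz both map to 4 MHz.

4 MHz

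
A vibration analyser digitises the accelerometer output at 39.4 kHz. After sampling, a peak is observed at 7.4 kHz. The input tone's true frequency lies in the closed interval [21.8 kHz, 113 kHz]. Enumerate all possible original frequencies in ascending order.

Frequencies that alias to 7.4 kHz are k·fs ± 7.4 kHz for integer k ≥ 0.
k=0: 7.4 kHz.
k=1: 32 kHz, 46.8 kHz.
k=2: 71.4 kHz, 86.2 kHz.
k=3: 110.8 kHz, 125.6 kHz.
k=4: 150.2 kHz, 165 kHz.
Within [21.8 kHz, 113 kHz]: 32 kHz, 46.8 kHz, 71.4 kHz, 86.2 kHz, 110.8 kHz.

32 kHz, 46.8 kHz, 71.4 kHz, 86.2 kHz, 110.8 kHz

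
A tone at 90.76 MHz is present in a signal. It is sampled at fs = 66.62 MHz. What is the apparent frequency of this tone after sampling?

24.14 MHz

90.76 MHz mod fs = 24.14 MHz.
24.14 MHz ≤ fs/2 = 33.31 MHz, appears at 24.14 MHz.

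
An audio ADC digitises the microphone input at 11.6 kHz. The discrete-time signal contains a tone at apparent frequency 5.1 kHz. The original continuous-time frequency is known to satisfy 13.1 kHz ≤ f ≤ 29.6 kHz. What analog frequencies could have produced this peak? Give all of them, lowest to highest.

16.7 kHz, 18.1 kHz, 28.3 kHz

Frequencies that alias to 5.1 kHz are k·fs ± 5.1 kHz for integer k ≥ 0.
k=0: 5.1 kHz.
k=1: 6.5 kHz, 16.7 kHz.
k=2: 18.1 kHz, 28.3 kHz.
k=3: 29.7 kHz, 39.9 kHz.
Within [13.1 kHz, 29.6 kHz]: 16.7 kHz, 18.1 kHz, 28.3 kHz.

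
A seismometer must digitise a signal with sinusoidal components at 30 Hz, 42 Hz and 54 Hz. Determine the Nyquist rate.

108 Hz

Highest-frequency component: 54 Hz.
Nyquist rate = 2 × 54 Hz = 108 Hz.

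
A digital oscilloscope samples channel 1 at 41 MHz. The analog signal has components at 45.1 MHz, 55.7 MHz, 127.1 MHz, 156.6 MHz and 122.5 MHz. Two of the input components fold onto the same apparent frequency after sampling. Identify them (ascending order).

fs/2 = 20.5 MHz.
45.1 MHz mod fs = 4.1 MHz.
4.1 MHz ≤ fs/2 = 20.5 MHz, appears at 4.1 MHz.
55.7 MHz mod fs = 14.7 MHz.
14.7 MHz ≤ fs/2 = 20.5 MHz, appears at 14.7 MHz.
127.1 MHz mod fs = 4.1 MHz.
4.1 MHz ≤ fs/2 = 20.5 MHz, appears at 4.1 MHz.
156.6 MHz mod fs = 33.6 MHz.
33.6 MHz > fs/2 = 20.5 MHz, folds to fs − 33.6 MHz = 7.4 MHz.
122.5 MHz mod fs = 40.5 MHz.
40.5 MHz > fs/2 = 20.5 MHz, folds to fs − 40.5 MHz = 0.5 MHz.
45.1 MHz and 127.1 MHz both map to 4.1 MHz.

45.1 MHz, 127.1 MHz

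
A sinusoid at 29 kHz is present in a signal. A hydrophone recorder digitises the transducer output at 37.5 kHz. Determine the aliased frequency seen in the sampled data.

8.5 kHz

29 kHz > fs/2 = 18.75 kHz, folds to fs − 29 kHz = 8.5 kHz.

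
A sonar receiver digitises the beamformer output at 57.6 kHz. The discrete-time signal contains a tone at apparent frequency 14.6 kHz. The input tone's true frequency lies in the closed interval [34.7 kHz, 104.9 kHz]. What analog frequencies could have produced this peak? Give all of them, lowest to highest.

43 kHz, 72.2 kHz, 100.6 kHz

Frequencies that alias to 14.6 kHz are k·fs ± 14.6 kHz for integer k ≥ 0.
k=0: 14.6 kHz.
k=1: 43 kHz, 72.2 kHz.
k=2: 100.6 kHz, 129.8 kHz.
k=3: 158.2 kHz, 187.4 kHz.
Within [34.7 kHz, 104.9 kHz]: 43 kHz, 72.2 kHz, 100.6 kHz.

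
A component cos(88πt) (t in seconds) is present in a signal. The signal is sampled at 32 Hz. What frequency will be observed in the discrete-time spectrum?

12 Hz

ω = 88π rad/s → f = ω/(2π) = 44 Hz.
44 Hz mod fs = 12 Hz.
12 Hz ≤ fs/2 = 16 Hz, appears at 12 Hz.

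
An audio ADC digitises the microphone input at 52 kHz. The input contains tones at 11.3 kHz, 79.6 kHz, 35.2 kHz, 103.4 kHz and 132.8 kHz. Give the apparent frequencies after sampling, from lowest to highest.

0.6 kHz, 11.3 kHz, 16.8 kHz, 23.2 kHz, 24.4 kHz

fs/2 = 26 kHz.
11.3 kHz ≤ fs/2 = 26 kHz, passes unchanged.
79.6 kHz mod fs = 27.6 kHz.
27.6 kHz > fs/2 = 26 kHz, folds to fs − 27.6 kHz = 24.4 kHz.
35.2 kHz > fs/2 = 26 kHz, folds to fs − 35.2 kHz = 16.8 kHz.
103.4 kHz mod fs = 51.4 kHz.
51.4 kHz > fs/2 = 26 kHz, folds to fs − 51.4 kHz = 0.6 kHz.
132.8 kHz mod fs = 28.8 kHz.
28.8 kHz > fs/2 = 26 kHz, folds to fs − 28.8 kHz = 23.2 kHz.
Distinct values: {0.6 kHz, 11.3 kHz, 16.8 kHz, 23.2 kHz, 24.4 kHz}.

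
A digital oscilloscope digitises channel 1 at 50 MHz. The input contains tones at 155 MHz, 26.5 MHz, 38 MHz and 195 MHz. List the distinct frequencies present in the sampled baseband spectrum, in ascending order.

5 MHz, 12 MHz, 23.5 MHz

fs/2 = 25 MHz.
155 MHz mod fs = 5 MHz.
5 MHz ≤ fs/2 = 25 MHz, appears at 5 MHz.
26.5 MHz > fs/2 = 25 MHz, folds to fs − 26.5 MHz = 23.5 MHz.
38 MHz > fs/2 = 25 MHz, folds to fs − 38 MHz = 12 MHz.
195 MHz mod fs = 45 MHz.
45 MHz > fs/2 = 25 MHz, folds to fs − 45 MHz = 5 MHz.
Distinct values: {5 MHz, 12 MHz, 23.5 MHz}.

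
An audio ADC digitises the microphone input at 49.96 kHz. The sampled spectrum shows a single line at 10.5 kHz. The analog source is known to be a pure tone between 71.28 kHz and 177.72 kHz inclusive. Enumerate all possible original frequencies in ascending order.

Frequencies that alias to 10.5 kHz are k·fs ± 10.5 kHz for integer k ≥ 0.
k=0: 10.5 kHz.
k=1: 39.46 kHz, 60.46 kHz.
k=2: 89.42 kHz, 110.42 kHz.
k=3: 139.38 kHz, 160.38 kHz.
k=4: 189.34 kHz, 210.34 kHz.
Within [71.28 kHz, 177.72 kHz]: 89.42 kHz, 110.42 kHz, 139.38 kHz, 160.38 kHz.

89.42 kHz, 110.42 kHz, 139.38 kHz, 160.38 kHz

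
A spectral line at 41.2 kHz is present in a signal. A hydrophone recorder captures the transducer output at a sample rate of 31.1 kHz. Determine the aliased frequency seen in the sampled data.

41.2 kHz mod fs = 10.1 kHz.
10.1 kHz ≤ fs/2 = 15.55 kHz, appears at 10.1 kHz.

10.1 kHz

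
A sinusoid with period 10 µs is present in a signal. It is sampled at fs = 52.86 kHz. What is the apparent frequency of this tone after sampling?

5.72 kHz

T = 10 µs → f = 1/T = 100 kHz.
100 kHz mod fs = 47.14 kHz.
47.14 kHz > fs/2 = 26.43 kHz, folds to fs − 47.14 kHz = 5.72 kHz.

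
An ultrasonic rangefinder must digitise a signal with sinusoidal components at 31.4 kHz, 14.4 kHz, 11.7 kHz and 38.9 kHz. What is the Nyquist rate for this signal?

Highest-frequency component: 38.9 kHz.
Nyquist rate = 2 × 38.9 kHz = 77.8 kHz.

77.8 kHz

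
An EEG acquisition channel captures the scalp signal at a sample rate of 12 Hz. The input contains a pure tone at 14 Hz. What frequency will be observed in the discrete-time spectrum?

2 Hz

14 Hz mod fs = 2 Hz.
2 Hz ≤ fs/2 = 6 Hz, appears at 2 Hz.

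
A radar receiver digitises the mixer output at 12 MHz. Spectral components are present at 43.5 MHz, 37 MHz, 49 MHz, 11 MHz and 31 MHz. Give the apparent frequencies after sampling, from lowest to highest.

1 MHz, 4.5 MHz, 5 MHz

fs/2 = 6 MHz.
43.5 MHz mod fs = 7.5 MHz.
7.5 MHz > fs/2 = 6 MHz, folds to fs − 7.5 MHz = 4.5 MHz.
37 MHz mod fs = 1 MHz.
1 MHz ≤ fs/2 = 6 MHz, appears at 1 MHz.
49 MHz mod fs = 1 MHz.
1 MHz ≤ fs/2 = 6 MHz, appears at 1 MHz.
11 MHz > fs/2 = 6 MHz, folds to fs − 11 MHz = 1 MHz.
31 MHz mod fs = 7 MHz.
7 MHz > fs/2 = 6 MHz, folds to fs − 7 MHz = 5 MHz.
Distinct values: {1 MHz, 4.5 MHz, 5 MHz}.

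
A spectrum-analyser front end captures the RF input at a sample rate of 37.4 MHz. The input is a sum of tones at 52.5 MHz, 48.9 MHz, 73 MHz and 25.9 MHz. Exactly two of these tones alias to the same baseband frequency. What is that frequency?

11.5 MHz

fs/2 = 18.7 MHz.
52.5 MHz mod fs = 15.1 MHz.
15.1 MHz ≤ fs/2 = 18.7 MHz, appears at 15.1 MHz.
48.9 MHz mod fs = 11.5 MHz.
11.5 MHz ≤ fs/2 = 18.7 MHz, appears at 11.5 MHz.
73 MHz mod fs = 35.6 MHz.
35.6 MHz > fs/2 = 18.7 MHz, folds to fs − 35.6 MHz = 1.8 MHz.
25.9 MHz > fs/2 = 18.7 MHz, folds to fs − 25.9 MHz = 11.5 MHz.
25.9 MHz and 48.9 MHz both map to 11.5 MHz.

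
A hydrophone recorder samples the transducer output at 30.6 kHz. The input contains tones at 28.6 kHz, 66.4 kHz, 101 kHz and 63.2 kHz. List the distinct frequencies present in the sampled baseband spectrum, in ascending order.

fs/2 = 15.3 kHz.
28.6 kHz > fs/2 = 15.3 kHz, folds to fs − 28.6 kHz = 2 kHz.
66.4 kHz mod fs = 5.2 kHz.
5.2 kHz ≤ fs/2 = 15.3 kHz, appears at 5.2 kHz.
101 kHz mod fs = 9.2 kHz.
9.2 kHz ≤ fs/2 = 15.3 kHz, appears at 9.2 kHz.
63.2 kHz mod fs = 2 kHz.
2 kHz ≤ fs/2 = 15.3 kHz, appears at 2 kHz.
Distinct values: {2 kHz, 5.2 kHz, 9.2 kHz}.

2 kHz, 5.2 kHz, 9.2 kHz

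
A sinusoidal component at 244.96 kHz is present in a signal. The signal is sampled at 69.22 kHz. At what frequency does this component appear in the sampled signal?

31.92 kHz

244.96 kHz mod fs = 37.3 kHz.
37.3 kHz > fs/2 = 34.61 kHz, folds to fs − 37.3 kHz = 31.92 kHz.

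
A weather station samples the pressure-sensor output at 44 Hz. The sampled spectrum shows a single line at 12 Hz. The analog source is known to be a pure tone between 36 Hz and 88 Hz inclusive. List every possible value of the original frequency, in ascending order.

56 Hz, 76 Hz

Frequencies that alias to 12 Hz are k·fs ± 12 Hz for integer k ≥ 0.
k=0: 12 Hz.
k=1: 32 Hz, 56 Hz.
k=2: 76 Hz, 100 Hz.
k=3: 120 Hz, 144 Hz.
Within [36 Hz, 88 Hz]: 56 Hz, 76 Hz.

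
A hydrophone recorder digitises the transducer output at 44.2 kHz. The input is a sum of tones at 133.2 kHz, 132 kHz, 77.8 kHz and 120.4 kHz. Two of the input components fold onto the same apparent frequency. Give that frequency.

fs/2 = 22.1 kHz.
133.2 kHz mod fs = 0.6 kHz.
0.6 kHz ≤ fs/2 = 22.1 kHz, appears at 0.6 kHz.
132 kHz mod fs = 43.6 kHz.
43.6 kHz > fs/2 = 22.1 kHz, folds to fs − 43.6 kHz = 0.6 kHz.
77.8 kHz mod fs = 33.6 kHz.
33.6 kHz > fs/2 = 22.1 kHz, folds to fs − 33.6 kHz = 10.6 kHz.
120.4 kHz mod fs = 32 kHz.
32 kHz > fs/2 = 22.1 kHz, folds to fs − 32 kHz = 12.2 kHz.
132 kHz and 133.2 kHz both map to 0.6 kHz.

0.6 kHz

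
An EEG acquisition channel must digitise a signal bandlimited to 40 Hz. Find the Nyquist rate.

Nyquist rate = 2 × 40 Hz = 80 Hz.

80 Hz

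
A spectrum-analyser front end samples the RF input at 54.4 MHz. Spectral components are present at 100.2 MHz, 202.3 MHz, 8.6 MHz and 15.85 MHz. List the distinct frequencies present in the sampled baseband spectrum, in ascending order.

fs/2 = 27.2 MHz.
100.2 MHz mod fs = 45.8 MHz.
45.8 MHz > fs/2 = 27.2 MHz, folds to fs − 45.8 MHz = 8.6 MHz.
202.3 MHz mod fs = 39.1 MHz.
39.1 MHz > fs/2 = 27.2 MHz, folds to fs − 39.1 MHz = 15.3 MHz.
8.6 MHz ≤ fs/2 = 27.2 MHz, passes unchanged.
15.85 MHz ≤ fs/2 = 27.2 MHz, passes unchanged.
Distinct values: {8.6 MHz, 15.3 MHz, 15.85 MHz}.

8.6 MHz, 15.3 MHz, 15.85 MHz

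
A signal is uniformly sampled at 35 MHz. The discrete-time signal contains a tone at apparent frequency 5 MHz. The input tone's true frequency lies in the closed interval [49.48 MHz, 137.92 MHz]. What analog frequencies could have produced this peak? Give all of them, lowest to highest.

65 MHz, 75 MHz, 100 MHz, 110 MHz, 135 MHz

Frequencies that alias to 5 MHz are k·fs ± 5 MHz for integer k ≥ 0.
k=0: 5 MHz.
k=1: 30 MHz, 40 MHz.
k=2: 65 MHz, 75 MHz.
k=3: 100 MHz, 110 MHz.
k=4: 135 MHz, 145 MHz.
k=5: 170 MHz, 180 MHz.
Within [49.48 MHz, 137.92 MHz]: 65 MHz, 75 MHz, 100 MHz, 110 MHz, 135 MHz.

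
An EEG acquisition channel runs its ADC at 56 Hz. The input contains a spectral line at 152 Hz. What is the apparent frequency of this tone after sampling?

152 Hz mod fs = 40 Hz.
40 Hz > fs/2 = 28 Hz, folds to fs − 40 Hz = 16 Hz.

16 Hz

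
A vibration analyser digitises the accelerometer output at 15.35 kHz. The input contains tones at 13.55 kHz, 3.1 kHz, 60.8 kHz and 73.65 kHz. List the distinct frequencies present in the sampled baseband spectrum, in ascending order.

0.6 kHz, 1.8 kHz, 3.1 kHz

fs/2 = 7.675 kHz.
13.55 kHz > fs/2 = 7.675 kHz, folds to fs − 13.55 kHz = 1.8 kHz.
3.1 kHz ≤ fs/2 = 7.675 kHz, passes unchanged.
60.8 kHz mod fs = 14.75 kHz.
14.75 kHz > fs/2 = 7.675 kHz, folds to fs − 14.75 kHz = 0.6 kHz.
73.65 kHz mod fs = 12.25 kHz.
12.25 kHz > fs/2 = 7.675 kHz, folds to fs − 12.25 kHz = 3.1 kHz.
Distinct values: {0.6 kHz, 1.8 kHz, 3.1 kHz}.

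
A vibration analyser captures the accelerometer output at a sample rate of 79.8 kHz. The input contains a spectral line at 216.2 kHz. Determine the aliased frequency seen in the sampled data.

23.2 kHz

216.2 kHz mod fs = 56.6 kHz.
56.6 kHz > fs/2 = 39.9 kHz, folds to fs − 56.6 kHz = 23.2 kHz.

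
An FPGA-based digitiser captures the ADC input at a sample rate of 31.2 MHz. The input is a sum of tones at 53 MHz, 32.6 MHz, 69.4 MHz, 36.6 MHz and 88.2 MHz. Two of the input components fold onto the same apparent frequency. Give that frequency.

5.4 MHz

fs/2 = 15.6 MHz.
53 MHz mod fs = 21.8 MHz.
21.8 MHz > fs/2 = 15.6 MHz, folds to fs − 21.8 MHz = 9.4 MHz.
32.6 MHz mod fs = 1.4 MHz.
1.4 MHz ≤ fs/2 = 15.6 MHz, appears at 1.4 MHz.
69.4 MHz mod fs = 7 MHz.
7 MHz ≤ fs/2 = 15.6 MHz, appears at 7 MHz.
36.6 MHz mod fs = 5.4 MHz.
5.4 MHz ≤ fs/2 = 15.6 MHz, appears at 5.4 MHz.
88.2 MHz mod fs = 25.8 MHz.
25.8 MHz > fs/2 = 15.6 MHz, folds to fs − 25.8 MHz = 5.4 MHz.
36.6 MHz and 88.2 MHz both map to 5.4 MHz.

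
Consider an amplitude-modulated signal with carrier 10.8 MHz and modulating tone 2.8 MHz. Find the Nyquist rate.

AM sidebands sit at fc ± fm = 8 MHz and 13.6 MHz.
Highest-frequency component: 13.6 MHz.
Nyquist rate = 2 × 13.6 MHz = 27.2 MHz.

27.2 MHz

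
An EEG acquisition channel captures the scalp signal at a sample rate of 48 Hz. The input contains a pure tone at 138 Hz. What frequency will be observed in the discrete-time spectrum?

6 Hz

138 Hz mod fs = 42 Hz.
42 Hz > fs/2 = 24 Hz, folds to fs − 42 Hz = 6 Hz.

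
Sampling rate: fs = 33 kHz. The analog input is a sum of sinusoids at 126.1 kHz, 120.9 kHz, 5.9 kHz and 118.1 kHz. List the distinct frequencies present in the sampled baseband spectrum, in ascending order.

fs/2 = 16.5 kHz.
126.1 kHz mod fs = 27.1 kHz.
27.1 kHz > fs/2 = 16.5 kHz, folds to fs − 27.1 kHz = 5.9 kHz.
120.9 kHz mod fs = 21.9 kHz.
21.9 kHz > fs/2 = 16.5 kHz, folds to fs − 21.9 kHz = 11.1 kHz.
5.9 kHz ≤ fs/2 = 16.5 kHz, passes unchanged.
118.1 kHz mod fs = 19.1 kHz.
19.1 kHz > fs/2 = 16.5 kHz, folds to fs − 19.1 kHz = 13.9 kHz.
Distinct values: {5.9 kHz, 11.1 kHz, 13.9 kHz}.

5.9 kHz, 11.1 kHz, 13.9 kHz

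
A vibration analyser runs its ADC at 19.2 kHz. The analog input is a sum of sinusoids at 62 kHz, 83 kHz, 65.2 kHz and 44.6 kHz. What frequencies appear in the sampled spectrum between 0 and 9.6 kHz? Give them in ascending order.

4.4 kHz, 6.2 kHz, 7.6 kHz

fs/2 = 9.6 kHz.
62 kHz mod fs = 4.4 kHz.
4.4 kHz ≤ fs/2 = 9.6 kHz, appears at 4.4 kHz.
83 kHz mod fs = 6.2 kHz.
6.2 kHz ≤ fs/2 = 9.6 kHz, appears at 6.2 kHz.
65.2 kHz mod fs = 7.6 kHz.
7.6 kHz ≤ fs/2 = 9.6 kHz, appears at 7.6 kHz.
44.6 kHz mod fs = 6.2 kHz.
6.2 kHz ≤ fs/2 = 9.6 kHz, appears at 6.2 kHz.
Distinct values: {4.4 kHz, 6.2 kHz, 7.6 kHz}.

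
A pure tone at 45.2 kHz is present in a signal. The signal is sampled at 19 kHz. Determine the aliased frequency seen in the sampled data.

7.2 kHz

45.2 kHz mod fs = 7.2 kHz.
7.2 kHz ≤ fs/2 = 9.5 kHz, appears at 7.2 kHz.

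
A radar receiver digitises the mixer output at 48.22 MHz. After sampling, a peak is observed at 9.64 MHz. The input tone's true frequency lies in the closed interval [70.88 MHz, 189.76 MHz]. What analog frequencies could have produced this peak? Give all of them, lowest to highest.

86.8 MHz, 106.08 MHz, 135.02 MHz, 154.3 MHz, 183.24 MHz

Frequencies that alias to 9.64 MHz are k·fs ± 9.64 MHz for integer k ≥ 0.
k=0: 9.64 MHz.
k=1: 38.58 MHz, 57.86 MHz.
k=2: 86.8 MHz, 106.08 MHz.
k=3: 135.02 MHz, 154.3 MHz.
k=4: 183.24 MHz, 202.52 MHz.
k=5: 231.46 MHz, 250.74 MHz.
Within [70.88 MHz, 189.76 MHz]: 86.8 MHz, 106.08 MHz, 135.02 MHz, 154.3 MHz, 183.24 MHz.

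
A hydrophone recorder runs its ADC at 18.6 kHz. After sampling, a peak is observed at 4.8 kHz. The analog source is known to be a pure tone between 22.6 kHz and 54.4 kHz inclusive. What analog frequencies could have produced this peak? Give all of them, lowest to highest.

23.4 kHz, 32.4 kHz, 42 kHz, 51 kHz

Frequencies that alias to 4.8 kHz are k·fs ± 4.8 kHz for integer k ≥ 0.
k=0: 4.8 kHz.
k=1: 13.8 kHz, 23.4 kHz.
k=2: 32.4 kHz, 42 kHz.
k=3: 51 kHz, 60.6 kHz.
k=4: 69.6 kHz, 79.2 kHz.
Within [22.6 kHz, 54.4 kHz]: 23.4 kHz, 32.4 kHz, 42 kHz, 51 kHz.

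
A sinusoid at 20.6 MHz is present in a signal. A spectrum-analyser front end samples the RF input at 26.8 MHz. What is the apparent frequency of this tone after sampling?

20.6 MHz > fs/2 = 13.4 MHz, folds to fs − 20.6 MHz = 6.2 MHz.

6.2 MHz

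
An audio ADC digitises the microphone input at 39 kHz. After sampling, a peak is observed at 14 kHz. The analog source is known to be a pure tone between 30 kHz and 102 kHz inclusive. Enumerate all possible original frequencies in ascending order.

Frequencies that alias to 14 kHz are k·fs ± 14 kHz for integer k ≥ 0.
k=0: 14 kHz.
k=1: 25 kHz, 53 kHz.
k=2: 64 kHz, 92 kHz.
k=3: 103 kHz, 131 kHz.
Within [30 kHz, 102 kHz]: 53 kHz, 64 kHz, 92 kHz.

53 kHz, 64 kHz, 92 kHz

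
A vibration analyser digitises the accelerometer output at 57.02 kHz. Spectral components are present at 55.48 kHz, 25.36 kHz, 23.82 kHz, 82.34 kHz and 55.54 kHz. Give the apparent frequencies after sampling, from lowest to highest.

1.48 kHz, 1.54 kHz, 23.82 kHz, 25.32 kHz, 25.36 kHz

fs/2 = 28.51 kHz.
55.48 kHz > fs/2 = 28.51 kHz, folds to fs − 55.48 kHz = 1.54 kHz.
25.36 kHz ≤ fs/2 = 28.51 kHz, passes unchanged.
23.82 kHz ≤ fs/2 = 28.51 kHz, passes unchanged.
82.34 kHz mod fs = 25.32 kHz.
25.32 kHz ≤ fs/2 = 28.51 kHz, appears at 25.32 kHz.
55.54 kHz > fs/2 = 28.51 kHz, folds to fs − 55.54 kHz = 1.48 kHz.
Distinct values: {1.48 kHz, 1.54 kHz, 23.82 kHz, 25.32 kHz, 25.36 kHz}.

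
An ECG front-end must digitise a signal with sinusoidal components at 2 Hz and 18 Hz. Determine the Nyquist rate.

Highest-frequency component: 18 Hz.
Nyquist rate = 2 × 18 Hz = 36 Hz.

36 Hz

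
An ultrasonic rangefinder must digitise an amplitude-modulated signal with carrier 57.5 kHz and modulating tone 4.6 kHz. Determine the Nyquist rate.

124.2 kHz

AM sidebands sit at fc ± fm = 52.9 kHz and 62.1 kHz.
Highest-frequency component: 62.1 kHz.
Nyquist rate = 2 × 62.1 kHz = 124.2 kHz.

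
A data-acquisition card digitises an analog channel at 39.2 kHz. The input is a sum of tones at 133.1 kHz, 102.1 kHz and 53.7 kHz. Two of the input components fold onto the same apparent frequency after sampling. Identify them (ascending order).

102.1 kHz, 133.1 kHz

fs/2 = 19.6 kHz.
133.1 kHz mod fs = 15.5 kHz.
15.5 kHz ≤ fs/2 = 19.6 kHz, appears at 15.5 kHz.
102.1 kHz mod fs = 23.7 kHz.
23.7 kHz > fs/2 = 19.6 kHz, folds to fs − 23.7 kHz = 15.5 kHz.
53.7 kHz mod fs = 14.5 kHz.
14.5 kHz ≤ fs/2 = 19.6 kHz, appears at 14.5 kHz.
102.1 kHz and 133.1 kHz both map to 15.5 kHz.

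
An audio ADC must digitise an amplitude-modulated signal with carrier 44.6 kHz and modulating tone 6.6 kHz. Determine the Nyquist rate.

AM sidebands sit at fc ± fm = 38 kHz and 51.2 kHz.
Highest-frequency component: 51.2 kHz.
Nyquist rate = 2 × 51.2 kHz = 102.4 kHz.

102.4 kHz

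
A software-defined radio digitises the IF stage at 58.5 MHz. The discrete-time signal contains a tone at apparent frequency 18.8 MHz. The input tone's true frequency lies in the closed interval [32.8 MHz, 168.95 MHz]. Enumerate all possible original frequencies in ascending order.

39.7 MHz, 77.3 MHz, 98.2 MHz, 135.8 MHz, 156.7 MHz

Frequencies that alias to 18.8 MHz are k·fs ± 18.8 MHz for integer k ≥ 0.
k=0: 18.8 MHz.
k=1: 39.7 MHz, 77.3 MHz.
k=2: 98.2 MHz, 135.8 MHz.
k=3: 156.7 MHz, 194.3 MHz.
k=4: 215.2 MHz, 252.8 MHz.
Within [32.8 MHz, 168.95 MHz]: 39.7 MHz, 77.3 MHz, 98.2 MHz, 135.8 MHz, 156.7 MHz.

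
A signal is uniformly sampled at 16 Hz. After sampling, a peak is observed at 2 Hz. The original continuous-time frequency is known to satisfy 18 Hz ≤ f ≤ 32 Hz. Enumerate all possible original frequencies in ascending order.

Frequencies that alias to 2 Hz are k·fs ± 2 Hz for integer k ≥ 0.
k=0: 2 Hz.
k=1: 14 Hz, 18 Hz.
k=2: 30 Hz, 34 Hz.
k=3: 46 Hz, 50 Hz.
Within [18 Hz, 32 Hz]: 18 Hz, 30 Hz.

18 Hz, 30 Hz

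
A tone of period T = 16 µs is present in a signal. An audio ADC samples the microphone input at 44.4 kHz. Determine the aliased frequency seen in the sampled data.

T = 16 µs → f = 1/T = 62.5 kHz.
62.5 kHz mod fs = 18.1 kHz.
18.1 kHz ≤ fs/2 = 22.2 kHz, appears at 18.1 kHz.

18.1 kHz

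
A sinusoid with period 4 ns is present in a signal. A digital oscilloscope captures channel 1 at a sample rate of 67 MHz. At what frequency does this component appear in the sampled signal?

18 MHz

T = 4 ns → f = 1/T = 250 MHz.
250 MHz mod fs = 49 MHz.
49 MHz > fs/2 = 33.5 MHz, folds to fs − 49 MHz = 18 MHz.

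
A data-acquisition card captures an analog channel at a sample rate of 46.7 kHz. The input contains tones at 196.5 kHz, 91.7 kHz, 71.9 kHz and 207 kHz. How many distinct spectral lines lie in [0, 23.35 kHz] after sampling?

fs/2 = 23.35 kHz.
196.5 kHz mod fs = 9.7 kHz.
9.7 kHz ≤ fs/2 = 23.35 kHz, appears at 9.7 kHz.
91.7 kHz mod fs = 45 kHz.
45 kHz > fs/2 = 23.35 kHz, folds to fs − 45 kHz = 1.7 kHz.
71.9 kHz mod fs = 25.2 kHz.
25.2 kHz > fs/2 = 23.35 kHz, folds to fs − 25.2 kHz = 21.5 kHz.
207 kHz mod fs = 20.2 kHz.
20.2 kHz ≤ fs/2 = 23.35 kHz, appears at 20.2 kHz.
Distinct values: {1.7 kHz, 9.7 kHz, 20.2 kHz, 21.5 kHz} → 4.

4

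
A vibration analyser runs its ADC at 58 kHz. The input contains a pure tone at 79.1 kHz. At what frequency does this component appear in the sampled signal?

79.1 kHz mod fs = 21.1 kHz.
21.1 kHz ≤ fs/2 = 29 kHz, appears at 21.1 kHz.

21.1 kHz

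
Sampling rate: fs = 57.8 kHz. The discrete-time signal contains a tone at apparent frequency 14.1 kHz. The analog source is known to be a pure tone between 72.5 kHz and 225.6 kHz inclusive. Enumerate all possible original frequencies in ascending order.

Frequencies that alias to 14.1 kHz are k·fs ± 14.1 kHz for integer k ≥ 0.
k=0: 14.1 kHz.
k=1: 43.7 kHz, 71.9 kHz.
k=2: 101.5 kHz, 129.7 kHz.
k=3: 159.3 kHz, 187.5 kHz.
k=4: 217.1 kHz, 245.3 kHz.
k=5: 274.9 kHz, 303.1 kHz.
Within [72.5 kHz, 225.6 kHz]: 101.5 kHz, 129.7 kHz, 159.3 kHz, 187.5 kHz, 217.1 kHz.

101.5 kHz, 129.7 kHz, 159.3 kHz, 187.5 kHz, 217.1 kHz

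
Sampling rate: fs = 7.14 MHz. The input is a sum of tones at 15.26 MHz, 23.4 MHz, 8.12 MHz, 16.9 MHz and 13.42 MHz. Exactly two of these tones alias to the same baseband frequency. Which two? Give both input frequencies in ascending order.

fs/2 = 3.57 MHz.
15.26 MHz mod fs = 0.98 MHz.
0.98 MHz ≤ fs/2 = 3.57 MHz, appears at 0.98 MHz.
23.4 MHz mod fs = 1.98 MHz.
1.98 MHz ≤ fs/2 = 3.57 MHz, appears at 1.98 MHz.
8.12 MHz mod fs = 0.98 MHz.
0.98 MHz ≤ fs/2 = 3.57 MHz, appears at 0.98 MHz.
16.9 MHz mod fs = 2.62 MHz.
2.62 MHz ≤ fs/2 = 3.57 MHz, appears at 2.62 MHz.
13.42 MHz mod fs = 6.28 MHz.
6.28 MHz > fs/2 = 3.57 MHz, folds to fs − 6.28 MHz = 0.86 MHz.
8.12 MHz and 15.26 MHz both map to 0.98 MHz.

8.12 MHz, 15.26 MHz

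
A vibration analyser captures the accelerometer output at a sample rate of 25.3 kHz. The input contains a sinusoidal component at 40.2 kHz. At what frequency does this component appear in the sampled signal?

40.2 kHz mod fs = 14.9 kHz.
14.9 kHz > fs/2 = 12.65 kHz, folds to fs − 14.9 kHz = 10.4 kHz.

10.4 kHz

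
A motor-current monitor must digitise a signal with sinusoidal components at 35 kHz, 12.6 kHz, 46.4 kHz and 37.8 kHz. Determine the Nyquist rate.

92.8 kHz

Highest-frequency component: 46.4 kHz.
Nyquist rate = 2 × 46.4 kHz = 92.8 kHz.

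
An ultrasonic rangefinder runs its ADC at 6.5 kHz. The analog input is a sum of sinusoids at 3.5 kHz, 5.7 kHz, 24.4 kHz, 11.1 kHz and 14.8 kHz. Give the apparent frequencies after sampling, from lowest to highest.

0.8 kHz, 1.6 kHz, 1.8 kHz, 1.9 kHz, 3 kHz

fs/2 = 3.25 kHz.
3.5 kHz > fs/2 = 3.25 kHz, folds to fs − 3.5 kHz = 3 kHz.
5.7 kHz > fs/2 = 3.25 kHz, folds to fs − 5.7 kHz = 0.8 kHz.
24.4 kHz mod fs = 4.9 kHz.
4.9 kHz > fs/2 = 3.25 kHz, folds to fs − 4.9 kHz = 1.6 kHz.
11.1 kHz mod fs = 4.6 kHz.
4.6 kHz > fs/2 = 3.25 kHz, folds to fs − 4.6 kHz = 1.9 kHz.
14.8 kHz mod fs = 1.8 kHz.
1.8 kHz ≤ fs/2 = 3.25 kHz, appears at 1.8 kHz.
Distinct values: {0.8 kHz, 1.6 kHz, 1.8 kHz, 1.9 kHz, 3 kHz}.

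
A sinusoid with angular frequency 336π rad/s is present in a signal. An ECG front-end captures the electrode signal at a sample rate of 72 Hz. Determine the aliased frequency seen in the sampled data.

ω = 336π rad/s → f = ω/(2π) = 168 Hz.
168 Hz mod fs = 24 Hz.
24 Hz ≤ fs/2 = 36 Hz, appears at 24 Hz.

24 Hz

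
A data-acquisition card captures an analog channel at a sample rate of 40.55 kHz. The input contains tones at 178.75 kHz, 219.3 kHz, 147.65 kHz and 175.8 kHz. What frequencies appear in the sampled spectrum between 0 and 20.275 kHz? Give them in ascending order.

13.6 kHz, 14.55 kHz, 16.55 kHz

fs/2 = 20.275 kHz.
178.75 kHz mod fs = 16.55 kHz.
16.55 kHz ≤ fs/2 = 20.275 kHz, appears at 16.55 kHz.
219.3 kHz mod fs = 16.55 kHz.
16.55 kHz ≤ fs/2 = 20.275 kHz, appears at 16.55 kHz.
147.65 kHz mod fs = 26 kHz.
26 kHz > fs/2 = 20.275 kHz, folds to fs − 26 kHz = 14.55 kHz.
175.8 kHz mod fs = 13.6 kHz.
13.6 kHz ≤ fs/2 = 20.275 kHz, appears at 13.6 kHz.
Distinct values: {13.6 kHz, 14.55 kHz, 16.55 kHz}.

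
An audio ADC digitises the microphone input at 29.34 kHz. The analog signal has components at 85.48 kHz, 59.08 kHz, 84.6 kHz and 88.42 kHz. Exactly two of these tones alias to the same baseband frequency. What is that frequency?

0.4 kHz

fs/2 = 14.67 kHz.
85.48 kHz mod fs = 26.8 kHz.
26.8 kHz > fs/2 = 14.67 kHz, folds to fs − 26.8 kHz = 2.54 kHz.
59.08 kHz mod fs = 0.4 kHz.
0.4 kHz ≤ fs/2 = 14.67 kHz, appears at 0.4 kHz.
84.6 kHz mod fs = 25.92 kHz.
25.92 kHz > fs/2 = 14.67 kHz, folds to fs − 25.92 kHz = 3.42 kHz.
88.42 kHz mod fs = 0.4 kHz.
0.4 kHz ≤ fs/2 = 14.67 kHz, appears at 0.4 kHz.
59.08 kHz and 88.42 kHz both map to 0.4 kHz.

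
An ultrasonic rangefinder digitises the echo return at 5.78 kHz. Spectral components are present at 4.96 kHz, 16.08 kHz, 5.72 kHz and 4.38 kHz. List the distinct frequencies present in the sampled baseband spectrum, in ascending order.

fs/2 = 2.89 kHz.
4.96 kHz > fs/2 = 2.89 kHz, folds to fs − 4.96 kHz = 0.82 kHz.
16.08 kHz mod fs = 4.52 kHz.
4.52 kHz > fs/2 = 2.89 kHz, folds to fs − 4.52 kHz = 1.26 kHz.
5.72 kHz > fs/2 = 2.89 kHz, folds to fs − 5.72 kHz = 0.06 kHz.
4.38 kHz > fs/2 = 2.89 kHz, folds to fs − 4.38 kHz = 1.4 kHz.
Distinct values: {0.06 kHz, 0.82 kHz, 1.26 kHz, 1.4 kHz}.

0.06 kHz, 0.82 kHz, 1.26 kHz, 1.4 kHz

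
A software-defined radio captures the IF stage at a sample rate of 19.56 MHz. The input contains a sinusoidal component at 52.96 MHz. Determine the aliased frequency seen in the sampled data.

52.96 MHz mod fs = 13.84 MHz.
13.84 MHz > fs/2 = 9.78 MHz, folds to fs − 13.84 MHz = 5.72 MHz.

5.72 MHz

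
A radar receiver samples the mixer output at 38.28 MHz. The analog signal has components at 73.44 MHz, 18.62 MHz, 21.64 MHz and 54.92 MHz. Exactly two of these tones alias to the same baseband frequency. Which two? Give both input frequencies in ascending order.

fs/2 = 19.14 MHz.
73.44 MHz mod fs = 35.16 MHz.
35.16 MHz > fs/2 = 19.14 MHz, folds to fs − 35.16 MHz = 3.12 MHz.
18.62 MHz ≤ fs/2 = 19.14 MHz, passes unchanged.
21.64 MHz > fs/2 = 19.14 MHz, folds to fs − 21.64 MHz = 16.64 MHz.
54.92 MHz mod fs = 16.64 MHz.
16.64 MHz ≤ fs/2 = 19.14 MHz, appears at 16.64 MHz.
21.64 MHz and 54.92 MHz both map to 16.64 MHz.

21.64 MHz, 54.92 MHz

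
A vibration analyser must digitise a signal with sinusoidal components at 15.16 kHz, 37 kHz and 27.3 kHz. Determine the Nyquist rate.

Highest-frequency component: 37 kHz.
Nyquist rate = 2 × 37 kHz = 74 kHz.

74 kHz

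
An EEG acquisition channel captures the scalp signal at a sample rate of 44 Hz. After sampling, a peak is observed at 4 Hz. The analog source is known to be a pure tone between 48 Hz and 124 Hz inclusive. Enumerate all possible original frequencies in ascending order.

48 Hz, 84 Hz, 92 Hz

Frequencies that alias to 4 Hz are k·fs ± 4 Hz for integer k ≥ 0.
k=0: 4 Hz.
k=1: 40 Hz, 48 Hz.
k=2: 84 Hz, 92 Hz.
k=3: 128 Hz, 136 Hz.
Within [48 Hz, 124 Hz]: 48 Hz, 84 Hz, 92 Hz.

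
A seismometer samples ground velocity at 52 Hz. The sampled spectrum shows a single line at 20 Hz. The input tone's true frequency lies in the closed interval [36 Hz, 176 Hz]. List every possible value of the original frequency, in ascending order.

Frequencies that alias to 20 Hz are k·fs ± 20 Hz for integer k ≥ 0.
k=0: 20 Hz.
k=1: 32 Hz, 72 Hz.
k=2: 84 Hz, 124 Hz.
k=3: 136 Hz, 176 Hz.
k=4: 188 Hz, 228 Hz.
Within [36 Hz, 176 Hz]: 72 Hz, 84 Hz, 124 Hz, 136 Hz, 176 Hz.

72 Hz, 84 Hz, 124 Hz, 136 Hz, 176 Hz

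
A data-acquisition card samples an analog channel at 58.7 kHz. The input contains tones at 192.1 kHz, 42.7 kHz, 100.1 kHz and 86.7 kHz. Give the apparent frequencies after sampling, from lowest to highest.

16 kHz, 17.3 kHz, 28 kHz

fs/2 = 29.35 kHz.
192.1 kHz mod fs = 16 kHz.
16 kHz ≤ fs/2 = 29.35 kHz, appears at 16 kHz.
42.7 kHz > fs/2 = 29.35 kHz, folds to fs − 42.7 kHz = 16 kHz.
100.1 kHz mod fs = 41.4 kHz.
41.4 kHz > fs/2 = 29.35 kHz, folds to fs − 41.4 kHz = 17.3 kHz.
86.7 kHz mod fs = 28 kHz.
28 kHz ≤ fs/2 = 29.35 kHz, appears at 28 kHz.
Distinct values: {16 kHz, 17.3 kHz, 28 kHz}.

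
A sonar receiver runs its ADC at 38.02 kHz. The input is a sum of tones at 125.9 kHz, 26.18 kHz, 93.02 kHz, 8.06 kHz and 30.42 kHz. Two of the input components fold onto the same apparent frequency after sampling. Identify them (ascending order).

fs/2 = 19.01 kHz.
125.9 kHz mod fs = 11.84 kHz.
11.84 kHz ≤ fs/2 = 19.01 kHz, appears at 11.84 kHz.
26.18 kHz > fs/2 = 19.01 kHz, folds to fs − 26.18 kHz = 11.84 kHz.
93.02 kHz mod fs = 16.98 kHz.
16.98 kHz ≤ fs/2 = 19.01 kHz, appears at 16.98 kHz.
8.06 kHz ≤ fs/2 = 19.01 kHz, passes unchanged.
30.42 kHz > fs/2 = 19.01 kHz, folds to fs − 30.42 kHz = 7.6 kHz.
26.18 kHz and 125.9 kHz both map to 11.84 kHz.

26.18 kHz, 125.9 kHz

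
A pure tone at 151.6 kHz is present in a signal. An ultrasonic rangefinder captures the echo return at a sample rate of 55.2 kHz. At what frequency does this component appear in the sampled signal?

14 kHz

151.6 kHz mod fs = 41.2 kHz.
41.2 kHz > fs/2 = 27.6 kHz, folds to fs − 41.2 kHz = 14 kHz.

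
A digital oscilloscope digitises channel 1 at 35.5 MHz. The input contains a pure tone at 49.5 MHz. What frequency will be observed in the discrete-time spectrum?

14 MHz

49.5 MHz mod fs = 14 MHz.
14 MHz ≤ fs/2 = 17.75 MHz, appears at 14 MHz.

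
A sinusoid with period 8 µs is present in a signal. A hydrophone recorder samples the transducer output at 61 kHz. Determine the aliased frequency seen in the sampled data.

3 kHz

T = 8 µs → f = 1/T = 125 kHz.
125 kHz mod fs = 3 kHz.
3 kHz ≤ fs/2 = 30.5 kHz, appears at 3 kHz.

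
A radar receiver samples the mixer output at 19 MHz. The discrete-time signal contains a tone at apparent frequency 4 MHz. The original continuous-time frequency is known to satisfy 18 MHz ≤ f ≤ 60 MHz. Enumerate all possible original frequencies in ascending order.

23 MHz, 34 MHz, 42 MHz, 53 MHz

Frequencies that alias to 4 MHz are k·fs ± 4 MHz for integer k ≥ 0.
k=0: 4 MHz.
k=1: 15 MHz, 23 MHz.
k=2: 34 MHz, 42 MHz.
k=3: 53 MHz, 61 MHz.
k=4: 72 MHz, 80 MHz.
Within [18 MHz, 60 MHz]: 23 MHz, 34 MHz, 42 MHz, 53 MHz.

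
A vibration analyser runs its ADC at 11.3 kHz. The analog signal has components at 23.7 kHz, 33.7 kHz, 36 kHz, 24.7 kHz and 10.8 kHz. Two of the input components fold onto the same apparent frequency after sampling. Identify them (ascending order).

fs/2 = 5.65 kHz.
23.7 kHz mod fs = 1.1 kHz.
1.1 kHz ≤ fs/2 = 5.65 kHz, appears at 1.1 kHz.
33.7 kHz mod fs = 11.1 kHz.
11.1 kHz > fs/2 = 5.65 kHz, folds to fs − 11.1 kHz = 0.2 kHz.
36 kHz mod fs = 2.1 kHz.
2.1 kHz ≤ fs/2 = 5.65 kHz, appears at 2.1 kHz.
24.7 kHz mod fs = 2.1 kHz.
2.1 kHz ≤ fs/2 = 5.65 kHz, appears at 2.1 kHz.
10.8 kHz > fs/2 = 5.65 kHz, folds to fs − 10.8 kHz = 0.5 kHz.
24.7 kHz and 36 kHz both map to 2.1 kHz.

24.7 kHz, 36 kHz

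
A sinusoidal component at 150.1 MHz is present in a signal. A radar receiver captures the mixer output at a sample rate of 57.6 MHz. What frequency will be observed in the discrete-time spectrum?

150.1 MHz mod fs = 34.9 MHz.
34.9 MHz > fs/2 = 28.8 MHz, folds to fs − 34.9 MHz = 22.7 MHz.

22.7 MHz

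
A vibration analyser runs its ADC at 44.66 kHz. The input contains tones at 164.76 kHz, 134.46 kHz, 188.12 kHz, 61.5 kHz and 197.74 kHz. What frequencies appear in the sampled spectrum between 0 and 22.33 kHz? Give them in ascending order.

fs/2 = 22.33 kHz.
164.76 kHz mod fs = 30.78 kHz.
30.78 kHz > fs/2 = 22.33 kHz, folds to fs − 30.78 kHz = 13.88 kHz.
134.46 kHz mod fs = 0.48 kHz.
0.48 kHz ≤ fs/2 = 22.33 kHz, appears at 0.48 kHz.
188.12 kHz mod fs = 9.48 kHz.
9.48 kHz ≤ fs/2 = 22.33 kHz, appears at 9.48 kHz.
61.5 kHz mod fs = 16.84 kHz.
16.84 kHz ≤ fs/2 = 22.33 kHz, appears at 16.84 kHz.
197.74 kHz mod fs = 19.1 kHz.
19.1 kHz ≤ fs/2 = 22.33 kHz, appears at 19.1 kHz.
Distinct values: {0.48 kHz, 9.48 kHz, 13.88 kHz, 16.84 kHz, 19.1 kHz}.

0.48 kHz, 9.48 kHz, 13.88 kHz, 16.84 kHz, 19.1 kHz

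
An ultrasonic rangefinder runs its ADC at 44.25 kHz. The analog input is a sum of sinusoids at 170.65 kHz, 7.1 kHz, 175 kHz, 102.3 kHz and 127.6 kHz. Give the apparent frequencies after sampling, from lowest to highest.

2 kHz, 5.15 kHz, 6.35 kHz, 7.1 kHz, 13.8 kHz

fs/2 = 22.125 kHz.
170.65 kHz mod fs = 37.9 kHz.
37.9 kHz > fs/2 = 22.125 kHz, folds to fs − 37.9 kHz = 6.35 kHz.
7.1 kHz ≤ fs/2 = 22.125 kHz, passes unchanged.
175 kHz mod fs = 42.25 kHz.
42.25 kHz > fs/2 = 22.125 kHz, folds to fs − 42.25 kHz = 2 kHz.
102.3 kHz mod fs = 13.8 kHz.
13.8 kHz ≤ fs/2 = 22.125 kHz, appears at 13.8 kHz.
127.6 kHz mod fs = 39.1 kHz.
39.1 kHz > fs/2 = 22.125 kHz, folds to fs − 39.1 kHz = 5.15 kHz.
Distinct values: {2 kHz, 5.15 kHz, 6.35 kHz, 7.1 kHz, 13.8 kHz}.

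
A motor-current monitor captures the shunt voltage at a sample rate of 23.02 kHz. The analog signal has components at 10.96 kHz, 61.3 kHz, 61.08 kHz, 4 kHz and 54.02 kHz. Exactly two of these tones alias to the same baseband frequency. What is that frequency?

7.98 kHz

fs/2 = 11.51 kHz.
10.96 kHz ≤ fs/2 = 11.51 kHz, passes unchanged.
61.3 kHz mod fs = 15.26 kHz.
15.26 kHz > fs/2 = 11.51 kHz, folds to fs − 15.26 kHz = 7.76 kHz.
61.08 kHz mod fs = 15.04 kHz.
15.04 kHz > fs/2 = 11.51 kHz, folds to fs − 15.04 kHz = 7.98 kHz.
4 kHz ≤ fs/2 = 11.51 kHz, passes unchanged.
54.02 kHz mod fs = 7.98 kHz.
7.98 kHz ≤ fs/2 = 11.51 kHz, appears at 7.98 kHz.
54.02 kHz and 61.08 kHz both map to 7.98 kHz.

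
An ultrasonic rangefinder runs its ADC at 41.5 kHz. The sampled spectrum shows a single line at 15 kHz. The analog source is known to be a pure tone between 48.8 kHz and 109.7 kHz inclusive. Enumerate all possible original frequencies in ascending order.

Frequencies that alias to 15 kHz are k·fs ± 15 kHz for integer k ≥ 0.
k=0: 15 kHz.
k=1: 26.5 kHz, 56.5 kHz.
k=2: 68 kHz, 98 kHz.
k=3: 109.5 kHz, 139.5 kHz.
k=4: 151 kHz, 181 kHz.
Within [48.8 kHz, 109.7 kHz]: 56.5 kHz, 68 kHz, 98 kHz, 109.5 kHz.

56.5 kHz, 68 kHz, 98 kHz, 109.5 kHz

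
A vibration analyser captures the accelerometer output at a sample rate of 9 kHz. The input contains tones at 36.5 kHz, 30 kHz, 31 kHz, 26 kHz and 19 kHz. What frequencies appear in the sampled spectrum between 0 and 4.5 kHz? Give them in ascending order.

fs/2 = 4.5 kHz.
36.5 kHz mod fs = 0.5 kHz.
0.5 kHz ≤ fs/2 = 4.5 kHz, appears at 0.5 kHz.
30 kHz mod fs = 3 kHz.
3 kHz ≤ fs/2 = 4.5 kHz, appears at 3 kHz.
31 kHz mod fs = 4 kHz.
4 kHz ≤ fs/2 = 4.5 kHz, appears at 4 kHz.
26 kHz mod fs = 8 kHz.
8 kHz > fs/2 = 4.5 kHz, folds to fs − 8 kHz = 1 kHz.
19 kHz mod fs = 1 kHz.
1 kHz ≤ fs/2 = 4.5 kHz, appears at 1 kHz.
Distinct values: {0.5 kHz, 1 kHz, 3 kHz, 4 kHz}.

0.5 kHz, 1 kHz, 3 kHz, 4 kHz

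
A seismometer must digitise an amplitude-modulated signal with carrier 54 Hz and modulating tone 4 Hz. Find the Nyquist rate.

116 Hz

AM sidebands sit at fc ± fm = 50 Hz and 58 Hz.
Highest-frequency component: 58 Hz.
Nyquist rate = 2 × 58 Hz = 116 Hz.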